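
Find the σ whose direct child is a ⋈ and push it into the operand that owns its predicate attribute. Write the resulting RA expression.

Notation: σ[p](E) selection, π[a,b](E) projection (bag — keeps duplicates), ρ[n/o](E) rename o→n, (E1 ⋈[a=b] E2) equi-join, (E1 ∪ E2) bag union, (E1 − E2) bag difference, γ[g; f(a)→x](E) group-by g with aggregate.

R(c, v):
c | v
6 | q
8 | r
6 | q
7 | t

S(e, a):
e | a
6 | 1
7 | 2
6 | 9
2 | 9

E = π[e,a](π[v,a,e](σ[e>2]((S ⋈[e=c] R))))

σ filters on e, owned by the left side.
E' = π[e,a](π[v,a,e]((σ[e>2](S) ⋈[e=c] R)))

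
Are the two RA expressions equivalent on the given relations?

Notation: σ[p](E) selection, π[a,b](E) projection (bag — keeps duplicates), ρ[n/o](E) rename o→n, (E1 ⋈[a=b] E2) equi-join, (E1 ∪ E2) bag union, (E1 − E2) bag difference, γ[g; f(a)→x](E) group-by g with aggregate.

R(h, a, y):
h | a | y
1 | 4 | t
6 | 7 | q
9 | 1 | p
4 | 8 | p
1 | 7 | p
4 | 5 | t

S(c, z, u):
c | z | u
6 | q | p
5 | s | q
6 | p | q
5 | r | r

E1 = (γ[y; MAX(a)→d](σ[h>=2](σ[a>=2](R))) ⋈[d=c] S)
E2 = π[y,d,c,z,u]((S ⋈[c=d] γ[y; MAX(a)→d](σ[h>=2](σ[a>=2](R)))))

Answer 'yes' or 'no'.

E1 per-node cardinality:
  R → 6
  σ[a>=2](R) → 5
  σ[h>=2](σ[a>=2](R)) → 3
  γ[y; MAX(a)→d](σ[h>=2](σ[a>=2](R))) → 3
  S → 4
  (γ[y; MAX(a)→d](σ[h>=2](σ[a>=2](R))) ⋈[d=c] S) → 2
E2 per-node cardinality:
  S → 4
  R → 6
  σ[a>=2](R) → 5
  σ[h>=2](σ[a>=2](R)) → 3
  γ[y; MAX(a)→d](σ[h>=2](σ[a>=2](R))) → 3
  (S ⋈[c=d] γ[y; MAX(a)→d](σ[h>=2](σ[a>=2](R)))) → 2
  π[y,d,c,z,u]((S ⋈[c=d] γ[y; MAX(a)→d](σ[h>=2](σ[a>=2](R))))) → 2

E1 and E2 produce the same multiset:
y | d | c | z | u
t | 5 | 5 | r | r
t | 5 | 5 | s | q

yes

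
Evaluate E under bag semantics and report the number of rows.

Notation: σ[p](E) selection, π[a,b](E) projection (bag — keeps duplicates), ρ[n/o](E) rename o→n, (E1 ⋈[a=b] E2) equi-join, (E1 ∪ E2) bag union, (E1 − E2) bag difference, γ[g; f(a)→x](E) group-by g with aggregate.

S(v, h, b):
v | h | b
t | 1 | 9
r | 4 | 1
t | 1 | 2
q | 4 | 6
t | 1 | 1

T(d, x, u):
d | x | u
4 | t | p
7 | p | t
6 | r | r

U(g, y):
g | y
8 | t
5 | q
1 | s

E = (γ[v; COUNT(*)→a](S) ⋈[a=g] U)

Stepwise |·|:
  S → 5
  γ[v; COUNT(*)→a](S) → 3
  U → 3
  (γ[v; COUNT(*)→a](S) ⋈[a=g] U) → 2

|E| = 2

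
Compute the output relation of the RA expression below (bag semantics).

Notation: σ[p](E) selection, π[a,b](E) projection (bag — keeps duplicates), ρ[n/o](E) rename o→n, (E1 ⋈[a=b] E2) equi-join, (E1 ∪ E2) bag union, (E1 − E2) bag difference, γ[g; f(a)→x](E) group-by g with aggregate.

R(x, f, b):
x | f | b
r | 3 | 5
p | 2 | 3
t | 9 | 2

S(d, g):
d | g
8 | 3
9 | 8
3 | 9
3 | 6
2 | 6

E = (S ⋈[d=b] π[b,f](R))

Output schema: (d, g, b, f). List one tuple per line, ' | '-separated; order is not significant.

Stepwise |·|:
  S → 5
  R → 3
  π[b,f](R) → 3
  (S ⋈[d=b] π[b,f](R)) → 3

== RESULT ==
d | g | b | f
2 | 6 | 2 | 9
3 | 6 | 3 | 2
3 | 9 | 3 | 2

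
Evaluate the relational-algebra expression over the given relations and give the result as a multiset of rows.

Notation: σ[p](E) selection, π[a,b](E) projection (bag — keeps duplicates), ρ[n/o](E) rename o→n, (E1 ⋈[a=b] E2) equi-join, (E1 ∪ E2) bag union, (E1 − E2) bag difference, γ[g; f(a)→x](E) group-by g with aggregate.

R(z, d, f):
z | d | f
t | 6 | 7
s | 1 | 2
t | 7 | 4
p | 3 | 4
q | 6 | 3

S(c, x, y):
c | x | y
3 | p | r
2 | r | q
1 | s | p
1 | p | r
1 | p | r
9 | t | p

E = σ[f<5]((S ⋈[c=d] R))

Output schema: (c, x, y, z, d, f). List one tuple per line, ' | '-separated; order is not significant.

Per-node cardinality:
  S → 6
  R → 5
  (S ⋈[c=d] R) → 4
  σ[f<5]((S ⋈[c=d] R)) → 4

== RESULT ==
c | x | y | z | d | f
1 | p | r | s | 1 | 2
1 | p | r | s | 1 | 2
1 | s | p | s | 1 | 2
3 | p | r | p | 3 | 4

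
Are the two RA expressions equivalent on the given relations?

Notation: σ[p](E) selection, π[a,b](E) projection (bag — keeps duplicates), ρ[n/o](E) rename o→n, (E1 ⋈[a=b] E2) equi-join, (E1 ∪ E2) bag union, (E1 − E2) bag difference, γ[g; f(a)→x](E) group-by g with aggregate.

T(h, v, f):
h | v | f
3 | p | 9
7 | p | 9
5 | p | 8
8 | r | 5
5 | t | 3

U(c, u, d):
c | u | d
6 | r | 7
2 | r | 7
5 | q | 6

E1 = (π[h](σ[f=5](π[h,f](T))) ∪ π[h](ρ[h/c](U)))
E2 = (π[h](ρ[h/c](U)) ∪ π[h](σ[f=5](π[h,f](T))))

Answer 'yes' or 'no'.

E1 subexpression sizes:
  T → 5
  π[h,f](T) → 5
  σ[f=5](π[h,f](T)) → 1
  π[h](σ[f=5](π[h,f](T))) → 1
  U → 3
  ρ[h/c](U) → 3
  π[h](ρ[h/c](U)) → 3
  (π[h](σ[f=5](π[h,f](T))) ∪ π[h](ρ[h/c](U))) → 4
E2 subexpression sizes:
  U → 3
  ρ[h/c](U) → 3
  π[h](ρ[h/c](U)) → 3
  T → 5
  π[h,f](T) → 5
  σ[f=5](π[h,f](T)) → 1
  π[h](σ[f=5](π[h,f](T))) → 1
  (π[h](ρ[h/c](U)) ∪ π[h](σ[f=5](π[h,f](T)))) → 4

E1 and E2 produce the same multiset:
h
2
5
6
8

yes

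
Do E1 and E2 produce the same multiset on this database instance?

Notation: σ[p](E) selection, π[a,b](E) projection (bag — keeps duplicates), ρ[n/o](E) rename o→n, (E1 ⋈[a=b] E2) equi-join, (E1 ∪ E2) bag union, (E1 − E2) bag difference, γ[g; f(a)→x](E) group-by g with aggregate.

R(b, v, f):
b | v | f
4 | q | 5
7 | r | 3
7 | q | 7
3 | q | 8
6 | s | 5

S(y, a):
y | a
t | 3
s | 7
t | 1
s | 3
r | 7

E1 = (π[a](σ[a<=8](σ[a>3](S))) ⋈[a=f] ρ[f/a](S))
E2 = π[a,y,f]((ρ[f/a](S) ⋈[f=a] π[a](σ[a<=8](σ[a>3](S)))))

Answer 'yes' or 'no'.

E1 subexpression sizes:
  S → 5
  σ[a>3](S) → 2
  σ[a<=8](σ[a>3](S)) → 2
  π[a](σ[a<=8](σ[a>3](S))) → 2
  S → 5
  ρ[f/a](S) → 5
  (π[a](σ[a<=8](σ[a>3](S))) ⋈[a=f] ρ[f/a](S)) → 4
E2 subexpression sizes:
  S → 5
  ρ[f/a](S) → 5
  S → 5
  σ[a>3](S) → 2
  σ[a<=8](σ[a>3](S)) → 2
  π[a](σ[a<=8](σ[a>3](S))) → 2
  (ρ[f/a](S) ⋈[f=a] π[a](σ[a<=8](σ[a>3](S)))) → 4
  π[a,y,f]((ρ[f/a](S) ⋈[f=a] π[a](σ[a<=8](σ[a>3](S))))) → 4

E1 and E2 produce the same multiset:
a | y | f
7 | r | 7
7 | r | 7
7 | s | 7
7 | s | 7

yes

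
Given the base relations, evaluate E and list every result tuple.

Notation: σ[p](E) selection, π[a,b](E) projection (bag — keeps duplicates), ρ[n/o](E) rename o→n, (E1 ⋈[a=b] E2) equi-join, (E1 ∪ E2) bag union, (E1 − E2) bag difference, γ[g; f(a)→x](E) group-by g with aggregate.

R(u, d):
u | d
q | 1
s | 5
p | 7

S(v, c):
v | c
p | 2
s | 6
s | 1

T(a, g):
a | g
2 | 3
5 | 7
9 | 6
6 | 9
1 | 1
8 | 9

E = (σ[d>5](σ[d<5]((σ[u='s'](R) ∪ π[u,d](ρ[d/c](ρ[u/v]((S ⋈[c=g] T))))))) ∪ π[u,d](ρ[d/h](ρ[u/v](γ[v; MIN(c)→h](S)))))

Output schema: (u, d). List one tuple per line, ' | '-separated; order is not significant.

Row counts bottom-up:
  R → 3
  σ[u='s'](R) → 1
  S → 3
  T → 6
  (S ⋈[c=g] T) → 2
  ρ[u/v]((S ⋈[c=g] T)) → 2
  ρ[d/c](ρ[u/v]((S ⋈[c=g] T))) → 2
  π[u,d](ρ[d/c](ρ[u/v]((S ⋈[c=g] T)))) → 2
  (σ[u='s'](R) ∪ π[u,d](ρ[d/c](ρ[u/v]((S ⋈[c=g] T))))) → 3
  σ[d<5]((σ[u='s'](R) ∪ π[u,d](ρ[d/c](ρ[u/v]((S ⋈[c=g] T)))))) → 1
  σ[d>5](σ[d<5]((σ[u='s'](R) ∪ π[u,d](ρ[d/c](ρ[u/v]((S ⋈[c=g] T))))))) → 0
  S → 3
  γ[v; MIN(c)→h](S) → 2
  ρ[u/v](γ[v; MIN(c)→h](S)) → 2
  ρ[d/h](ρ[u/v](γ[v; MIN(c)→h](S))) → 2
  π[u,d](ρ[d/h](ρ[u/v](γ[v; MIN(c)→h](S)))) → 2
  (σ[d>5](σ[d<5]((σ[u='s'](R) ∪ π[u,d](ρ[d/c](ρ[u/v]((S ⋈[c=g] T))))))) ∪ π[u,d](ρ[d/h](ρ[u/v](γ[v; MIN(c)→h](S))))) → 2

== RESULT ==
u | d
p | 2
s | 1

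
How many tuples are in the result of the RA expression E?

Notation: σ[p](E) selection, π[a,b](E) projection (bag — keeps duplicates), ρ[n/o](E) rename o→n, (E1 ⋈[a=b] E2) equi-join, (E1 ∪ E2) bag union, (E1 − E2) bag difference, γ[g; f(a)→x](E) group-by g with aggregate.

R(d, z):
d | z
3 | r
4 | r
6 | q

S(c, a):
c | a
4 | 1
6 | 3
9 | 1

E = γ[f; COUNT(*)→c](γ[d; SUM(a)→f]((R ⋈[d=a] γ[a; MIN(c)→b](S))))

Subexpression sizes:
  R → 3
  S → 3
  γ[a; MIN(c)→b](S) → 2
  (R ⋈[d=a] γ[a; MIN(c)→b](S)) → 1
  γ[d; SUM(a)→f]((R ⋈[d=a] γ[a; MIN(c)→b](S))) → 1
  γ[f; COUNT(*)→c](γ[d; SUM(a)→f]((R ⋈[d=a] γ[a; MIN(c)→b](S)))) → 1

|E| = 1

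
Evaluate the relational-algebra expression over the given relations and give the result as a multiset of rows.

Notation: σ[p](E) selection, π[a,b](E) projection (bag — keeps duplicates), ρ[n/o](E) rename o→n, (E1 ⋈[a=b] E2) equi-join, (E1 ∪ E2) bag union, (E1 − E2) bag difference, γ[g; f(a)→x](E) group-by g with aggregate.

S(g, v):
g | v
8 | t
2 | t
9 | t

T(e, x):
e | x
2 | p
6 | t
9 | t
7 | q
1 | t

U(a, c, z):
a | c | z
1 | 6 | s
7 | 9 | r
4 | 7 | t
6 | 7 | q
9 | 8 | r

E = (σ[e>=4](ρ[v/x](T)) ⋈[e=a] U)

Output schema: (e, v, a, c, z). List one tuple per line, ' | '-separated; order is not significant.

Per-node cardinality:
  T → 5
  ρ[v/x](T) → 5
  σ[e>=4](ρ[v/x](T)) → 3
  U → 5
  (σ[e>=4](ρ[v/x](T)) ⋈[e=a] U) → 3

== RESULT ==
e | v | a | c | z
6 | t | 6 | 7 | q
7 | q | 7 | 9 | r
9 | t | 9 | 8 | r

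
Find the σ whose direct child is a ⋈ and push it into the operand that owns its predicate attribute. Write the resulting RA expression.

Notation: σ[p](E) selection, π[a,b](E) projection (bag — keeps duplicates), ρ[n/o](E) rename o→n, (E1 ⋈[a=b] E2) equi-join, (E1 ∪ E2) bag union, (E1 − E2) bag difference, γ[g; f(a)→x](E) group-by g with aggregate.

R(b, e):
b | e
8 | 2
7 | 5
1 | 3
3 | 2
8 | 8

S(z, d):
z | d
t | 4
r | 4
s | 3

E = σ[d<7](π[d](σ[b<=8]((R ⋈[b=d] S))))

σ filters on b, owned by the left side.
E' = σ[d<7](π[d]((σ[b<=8](R) ⋈[b=d] S)))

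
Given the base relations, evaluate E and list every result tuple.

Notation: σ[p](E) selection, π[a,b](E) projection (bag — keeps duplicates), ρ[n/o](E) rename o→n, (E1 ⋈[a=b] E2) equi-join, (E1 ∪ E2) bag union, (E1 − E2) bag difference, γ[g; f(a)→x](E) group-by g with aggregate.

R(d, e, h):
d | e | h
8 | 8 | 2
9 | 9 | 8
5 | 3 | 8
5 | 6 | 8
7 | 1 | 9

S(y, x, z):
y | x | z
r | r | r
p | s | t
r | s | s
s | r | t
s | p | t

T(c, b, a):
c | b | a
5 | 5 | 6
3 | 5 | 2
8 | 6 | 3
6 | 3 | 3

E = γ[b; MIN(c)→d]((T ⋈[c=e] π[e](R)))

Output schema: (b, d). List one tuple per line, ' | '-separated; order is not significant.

Row counts bottom-up:
  T → 4
  R → 5
  π[e](R) → 5
  (T ⋈[c=e] π[e](R)) → 3
  γ[b; MIN(c)→d]((T ⋈[c=e] π[e](R))) → 3

== RESULT ==
b | d
3 | 6
5 | 3
6 | 8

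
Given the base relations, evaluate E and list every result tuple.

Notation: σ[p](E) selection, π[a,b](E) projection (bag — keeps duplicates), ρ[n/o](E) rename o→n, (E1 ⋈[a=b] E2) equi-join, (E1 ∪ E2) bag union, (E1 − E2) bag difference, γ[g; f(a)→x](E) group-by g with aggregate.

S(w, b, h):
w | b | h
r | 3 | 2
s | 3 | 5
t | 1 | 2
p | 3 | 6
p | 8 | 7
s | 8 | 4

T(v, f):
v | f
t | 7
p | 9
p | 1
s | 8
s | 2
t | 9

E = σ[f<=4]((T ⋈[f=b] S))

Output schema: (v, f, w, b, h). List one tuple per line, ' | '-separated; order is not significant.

Stepwise |·|:
  T → 6
  S → 6
  (T ⋈[f=b] S) → 3
  σ[f<=4]((T ⋈[f=b] S)) → 1

== RESULT ==
v | f | w | b | h
p | 1 | t | 1 | 2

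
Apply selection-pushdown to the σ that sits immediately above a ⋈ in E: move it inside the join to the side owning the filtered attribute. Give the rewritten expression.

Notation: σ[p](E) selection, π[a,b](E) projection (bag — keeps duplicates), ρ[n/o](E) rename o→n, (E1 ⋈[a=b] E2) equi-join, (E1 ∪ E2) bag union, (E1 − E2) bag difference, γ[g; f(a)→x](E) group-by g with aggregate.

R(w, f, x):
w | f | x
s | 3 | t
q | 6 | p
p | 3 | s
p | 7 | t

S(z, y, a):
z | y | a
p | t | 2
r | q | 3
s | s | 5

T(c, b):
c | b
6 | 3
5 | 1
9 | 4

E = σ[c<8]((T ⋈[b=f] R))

σ filters on c, owned by the left side.
E' = (σ[c<8](T) ⋈[b=f] R)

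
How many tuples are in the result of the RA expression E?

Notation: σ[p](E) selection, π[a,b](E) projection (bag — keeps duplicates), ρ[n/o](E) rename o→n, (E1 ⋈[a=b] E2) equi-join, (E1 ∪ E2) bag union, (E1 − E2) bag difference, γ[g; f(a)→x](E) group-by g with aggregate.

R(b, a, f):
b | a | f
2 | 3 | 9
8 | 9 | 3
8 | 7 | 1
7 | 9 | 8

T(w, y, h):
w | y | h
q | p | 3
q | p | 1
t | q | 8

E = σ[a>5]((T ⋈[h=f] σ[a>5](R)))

Per-node cardinality:
  T → 3
  R → 4
  σ[a>5](R) → 3
  (T ⋈[h=f] σ[a>5](R)) → 3
  σ[a>5]((T ⋈[h=f] σ[a>5](R))) → 3

|E| = 3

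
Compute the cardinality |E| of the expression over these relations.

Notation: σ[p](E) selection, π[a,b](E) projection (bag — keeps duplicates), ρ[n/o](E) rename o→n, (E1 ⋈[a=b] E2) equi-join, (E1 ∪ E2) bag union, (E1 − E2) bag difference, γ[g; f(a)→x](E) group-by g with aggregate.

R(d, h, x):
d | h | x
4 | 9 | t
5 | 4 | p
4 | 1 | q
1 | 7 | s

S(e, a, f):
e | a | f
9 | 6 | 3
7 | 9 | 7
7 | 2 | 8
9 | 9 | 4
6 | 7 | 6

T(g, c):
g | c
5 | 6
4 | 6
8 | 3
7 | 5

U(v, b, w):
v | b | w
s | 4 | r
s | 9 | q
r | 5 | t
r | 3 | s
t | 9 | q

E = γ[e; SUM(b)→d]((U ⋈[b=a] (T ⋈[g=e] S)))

Stepwise |·|:
  U → 5
  T → 4
  S → 5
  (T ⋈[g=e] S) → 2
  (U ⋈[b=a] (T ⋈[g=e] S)) → 2
  γ[e; SUM(b)→d]((U ⋈[b=a] (T ⋈[g=e] S))) → 1

|E| = 1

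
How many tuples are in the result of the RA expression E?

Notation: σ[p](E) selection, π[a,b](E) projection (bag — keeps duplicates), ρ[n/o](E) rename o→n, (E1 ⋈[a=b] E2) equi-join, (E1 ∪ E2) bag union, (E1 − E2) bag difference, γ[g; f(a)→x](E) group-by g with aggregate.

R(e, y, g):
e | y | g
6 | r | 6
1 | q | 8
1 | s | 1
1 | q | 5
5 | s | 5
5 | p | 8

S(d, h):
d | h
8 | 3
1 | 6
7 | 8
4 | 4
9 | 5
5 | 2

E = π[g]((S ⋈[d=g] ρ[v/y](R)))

Row counts bottom-up:
  S → 6
  R → 6
  ρ[v/y](R) → 6
  (S ⋈[d=g] ρ[v/y](R)) → 5
  π[g]((S ⋈[d=g] ρ[v/y](R))) → 5

|E| = 5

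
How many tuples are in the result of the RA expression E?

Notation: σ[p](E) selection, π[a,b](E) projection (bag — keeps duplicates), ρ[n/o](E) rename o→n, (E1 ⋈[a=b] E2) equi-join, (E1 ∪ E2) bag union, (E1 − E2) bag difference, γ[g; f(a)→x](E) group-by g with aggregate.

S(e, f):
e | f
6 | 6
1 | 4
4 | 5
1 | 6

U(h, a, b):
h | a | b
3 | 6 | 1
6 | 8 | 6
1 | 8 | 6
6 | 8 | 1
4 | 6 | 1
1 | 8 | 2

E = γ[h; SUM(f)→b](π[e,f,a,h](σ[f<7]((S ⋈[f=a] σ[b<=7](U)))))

Stepwise |·|:
  S → 4
  U → 6
  σ[b<=7](U) → 6
  (S ⋈[f=a] σ[b<=7](U)) → 4
  σ[f<7]((S ⋈[f=a] σ[b<=7](U))) → 4
  π[e,f,a,h](σ[f<7]((S ⋈[f=a] σ[b<=7](U)))) → 4
  γ[h; SUM(f)→b](π[e,f,a,h](σ[f<7]((S ⋈[f=a] σ[b<=7](U))))) → 2

|E| = 2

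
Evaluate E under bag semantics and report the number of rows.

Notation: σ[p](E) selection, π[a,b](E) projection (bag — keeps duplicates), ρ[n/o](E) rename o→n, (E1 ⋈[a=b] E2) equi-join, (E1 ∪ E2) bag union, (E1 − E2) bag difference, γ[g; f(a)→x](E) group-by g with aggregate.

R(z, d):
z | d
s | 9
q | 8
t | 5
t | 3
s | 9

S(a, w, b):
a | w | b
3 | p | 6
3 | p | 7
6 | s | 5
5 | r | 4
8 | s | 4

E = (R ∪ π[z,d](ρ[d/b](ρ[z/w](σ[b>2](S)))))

Stepwise |·|:
  R → 5
  S → 5
  σ[b>2](S) → 5
  ρ[z/w](σ[b>2](S)) → 5
  ρ[d/b](ρ[z/w](σ[b>2](S))) → 5
  π[z,d](ρ[d/b](ρ[z/w](σ[b>2](S)))) → 5
  (R ∪ π[z,d](ρ[d/b](ρ[z/w](σ[b>2](S))))) → 10

|E| = 10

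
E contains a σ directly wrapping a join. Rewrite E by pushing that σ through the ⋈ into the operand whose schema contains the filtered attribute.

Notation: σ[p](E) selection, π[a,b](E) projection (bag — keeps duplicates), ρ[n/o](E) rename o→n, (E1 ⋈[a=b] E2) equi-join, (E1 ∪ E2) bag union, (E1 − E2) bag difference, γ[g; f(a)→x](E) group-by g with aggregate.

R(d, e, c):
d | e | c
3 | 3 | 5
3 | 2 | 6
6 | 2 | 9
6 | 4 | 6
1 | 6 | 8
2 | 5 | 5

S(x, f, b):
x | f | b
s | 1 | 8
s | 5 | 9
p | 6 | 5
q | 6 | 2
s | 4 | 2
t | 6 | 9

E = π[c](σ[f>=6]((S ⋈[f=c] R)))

σ filters on f, owned by the left side.
E' = π[c]((σ[f>=6](S) ⋈[f=c] R))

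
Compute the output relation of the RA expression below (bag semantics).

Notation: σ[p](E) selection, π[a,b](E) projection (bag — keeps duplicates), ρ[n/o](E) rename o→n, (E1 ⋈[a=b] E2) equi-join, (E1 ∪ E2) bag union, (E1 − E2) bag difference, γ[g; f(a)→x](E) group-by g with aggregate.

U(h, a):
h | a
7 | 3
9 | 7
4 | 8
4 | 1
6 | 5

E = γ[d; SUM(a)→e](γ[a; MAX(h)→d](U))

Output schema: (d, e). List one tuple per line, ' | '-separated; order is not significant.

Row counts bottom-up:
  U → 5
  γ[a; MAX(h)→d](U) → 5
  γ[d; SUM(a)→e](γ[a; MAX(h)→d](U)) → 4

== RESULT ==
d | e
4 | 9
6 | 5
7 | 3
9 | 7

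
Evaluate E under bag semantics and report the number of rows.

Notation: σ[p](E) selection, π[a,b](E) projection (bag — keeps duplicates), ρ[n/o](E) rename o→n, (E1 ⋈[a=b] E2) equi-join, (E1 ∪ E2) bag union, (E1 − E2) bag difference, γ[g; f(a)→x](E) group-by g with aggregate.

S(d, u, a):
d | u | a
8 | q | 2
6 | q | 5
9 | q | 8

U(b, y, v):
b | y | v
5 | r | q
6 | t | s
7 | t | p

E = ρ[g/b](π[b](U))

Stepwise |·|:
  U → 3
  π[b](U) → 3
  ρ[g/b](π[b](U)) → 3

|E| = 3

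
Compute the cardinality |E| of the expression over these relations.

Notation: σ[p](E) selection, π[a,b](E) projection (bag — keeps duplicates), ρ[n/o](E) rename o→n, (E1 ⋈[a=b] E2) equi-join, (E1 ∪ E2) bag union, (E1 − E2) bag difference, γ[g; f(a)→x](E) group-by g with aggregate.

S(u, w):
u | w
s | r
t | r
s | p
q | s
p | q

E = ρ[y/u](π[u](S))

Row counts bottom-up:
  S → 5
  π[u](S) → 5
  ρ[y/u](π[u](S)) → 5

|E| = 5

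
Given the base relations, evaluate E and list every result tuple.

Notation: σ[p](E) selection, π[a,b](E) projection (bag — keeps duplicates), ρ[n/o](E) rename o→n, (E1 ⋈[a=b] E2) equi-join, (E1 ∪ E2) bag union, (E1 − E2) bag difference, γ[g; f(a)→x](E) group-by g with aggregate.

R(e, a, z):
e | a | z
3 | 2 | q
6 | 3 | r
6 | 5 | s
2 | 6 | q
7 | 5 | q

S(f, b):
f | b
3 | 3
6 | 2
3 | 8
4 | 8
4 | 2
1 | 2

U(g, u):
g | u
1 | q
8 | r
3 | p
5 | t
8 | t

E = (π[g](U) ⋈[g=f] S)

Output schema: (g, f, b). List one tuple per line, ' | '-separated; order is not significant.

Per-node cardinality:
  U → 5
  π[g](U) → 5
  S → 6
  (π[g](U) ⋈[g=f] S) → 3

== RESULT ==
g | f | b
1 | 1 | 2
3 | 3 | 3
3 | 3 | 8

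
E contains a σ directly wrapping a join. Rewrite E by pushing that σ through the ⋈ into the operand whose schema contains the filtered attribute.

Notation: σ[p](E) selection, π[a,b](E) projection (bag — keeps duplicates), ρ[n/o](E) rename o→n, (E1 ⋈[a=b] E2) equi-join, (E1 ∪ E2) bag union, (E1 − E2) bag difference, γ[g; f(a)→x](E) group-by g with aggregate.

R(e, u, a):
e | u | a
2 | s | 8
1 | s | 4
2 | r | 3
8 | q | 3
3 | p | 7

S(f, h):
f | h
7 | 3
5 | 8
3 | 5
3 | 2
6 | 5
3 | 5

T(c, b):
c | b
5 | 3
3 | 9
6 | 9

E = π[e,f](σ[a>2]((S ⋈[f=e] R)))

σ filters on a, owned by the right side.
E' = π[e,f]((S ⋈[f=e] σ[a>2](R)))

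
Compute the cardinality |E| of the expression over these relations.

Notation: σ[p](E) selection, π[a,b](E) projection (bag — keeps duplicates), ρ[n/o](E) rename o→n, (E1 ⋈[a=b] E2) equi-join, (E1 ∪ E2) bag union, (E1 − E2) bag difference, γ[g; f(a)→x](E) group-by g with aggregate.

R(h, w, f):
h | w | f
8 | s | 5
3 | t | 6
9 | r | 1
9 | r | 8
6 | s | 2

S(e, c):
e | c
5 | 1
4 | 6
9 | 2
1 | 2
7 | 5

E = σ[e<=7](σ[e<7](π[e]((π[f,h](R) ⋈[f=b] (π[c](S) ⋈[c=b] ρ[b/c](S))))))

Subexpression sizes:
  R → 5
  π[f,h](R) → 5
  S → 5
  π[c](S) → 5
  S → 5
  ρ[b/c](S) → 5
  (π[c](S) ⋈[c=b] ρ[b/c](S)) → 7
  (π[f,h](R) ⋈[f=b] (π[c](S) ⋈[c=b] ρ[b/c](S))) → 7
  π[e]((π[f,h](R) ⋈[f=b] (π[c](S) ⋈[c=b] ρ[b/c](S)))) → 7
  σ[e<7](π[e]((π[f,h](R) ⋈[f=b] (π[c](S) ⋈[c=b] ρ[b/c](S))))) → 4
  σ[e<=7](σ[e<7](π[e]((π[f,h](R) ⋈[f=b] (π[c](S) ⋈[c=b] ρ[b/c](S)))))) → 4

|E| = 4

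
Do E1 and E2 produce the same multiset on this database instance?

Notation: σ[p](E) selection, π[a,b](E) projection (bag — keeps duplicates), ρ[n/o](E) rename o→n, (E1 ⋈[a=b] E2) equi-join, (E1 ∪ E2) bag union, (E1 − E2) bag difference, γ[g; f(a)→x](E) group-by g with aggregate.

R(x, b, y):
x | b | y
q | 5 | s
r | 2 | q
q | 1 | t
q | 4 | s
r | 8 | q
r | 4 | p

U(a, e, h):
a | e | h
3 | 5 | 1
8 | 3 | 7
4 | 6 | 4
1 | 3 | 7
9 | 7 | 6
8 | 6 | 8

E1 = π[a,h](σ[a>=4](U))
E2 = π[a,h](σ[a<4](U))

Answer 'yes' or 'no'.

E1 stepwise |·|:
  U → 6
  σ[a>=4](U) → 4
  π[a,h](σ[a>=4](U)) → 4
E2 stepwise |·|:
  U → 6
  σ[a<4](U) → 2
  π[a,h](σ[a<4](U)) → 2

E1 result:
a | h
4 | 4
8 | 7
8 | 8
9 | 6
E2 result:
a | h
1 | 7
3 | 1
Witness: (4, 4) appears 1× in E1 but 0× in E2.

no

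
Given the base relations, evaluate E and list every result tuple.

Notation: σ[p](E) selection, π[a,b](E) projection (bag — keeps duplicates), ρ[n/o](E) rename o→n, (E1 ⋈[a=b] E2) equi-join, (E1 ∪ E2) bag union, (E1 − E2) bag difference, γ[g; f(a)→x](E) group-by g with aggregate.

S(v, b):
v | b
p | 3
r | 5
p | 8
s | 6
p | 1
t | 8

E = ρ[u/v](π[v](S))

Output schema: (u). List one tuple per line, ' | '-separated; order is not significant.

Stepwise |·|:
  S → 6
  π[v](S) → 6
  ρ[u/v](π[v](S)) → 6

== RESULT ==
u
p
p
p
r
s
t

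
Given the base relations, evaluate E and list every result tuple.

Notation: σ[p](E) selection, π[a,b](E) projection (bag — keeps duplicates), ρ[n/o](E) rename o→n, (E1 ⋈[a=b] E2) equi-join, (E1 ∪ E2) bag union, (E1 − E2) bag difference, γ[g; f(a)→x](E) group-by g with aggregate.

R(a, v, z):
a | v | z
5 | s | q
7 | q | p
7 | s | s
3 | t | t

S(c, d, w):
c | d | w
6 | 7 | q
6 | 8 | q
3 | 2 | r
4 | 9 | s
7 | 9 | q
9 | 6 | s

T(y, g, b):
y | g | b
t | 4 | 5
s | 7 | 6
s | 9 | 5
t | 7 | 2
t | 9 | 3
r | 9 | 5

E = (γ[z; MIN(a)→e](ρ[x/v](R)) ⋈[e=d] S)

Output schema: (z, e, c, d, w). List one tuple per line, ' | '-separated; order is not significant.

Row counts bottom-up:
  R → 4
  ρ[x/v](R) → 4
  γ[z; MIN(a)→e](ρ[x/v](R)) → 4
  S → 6
  (γ[z; MIN(a)→e](ρ[x/v](R)) ⋈[e=d] S) → 2

== RESULT ==
z | e | c | d | w
p | 7 | 6 | 7 | q
s | 7 | 6 | 7 | q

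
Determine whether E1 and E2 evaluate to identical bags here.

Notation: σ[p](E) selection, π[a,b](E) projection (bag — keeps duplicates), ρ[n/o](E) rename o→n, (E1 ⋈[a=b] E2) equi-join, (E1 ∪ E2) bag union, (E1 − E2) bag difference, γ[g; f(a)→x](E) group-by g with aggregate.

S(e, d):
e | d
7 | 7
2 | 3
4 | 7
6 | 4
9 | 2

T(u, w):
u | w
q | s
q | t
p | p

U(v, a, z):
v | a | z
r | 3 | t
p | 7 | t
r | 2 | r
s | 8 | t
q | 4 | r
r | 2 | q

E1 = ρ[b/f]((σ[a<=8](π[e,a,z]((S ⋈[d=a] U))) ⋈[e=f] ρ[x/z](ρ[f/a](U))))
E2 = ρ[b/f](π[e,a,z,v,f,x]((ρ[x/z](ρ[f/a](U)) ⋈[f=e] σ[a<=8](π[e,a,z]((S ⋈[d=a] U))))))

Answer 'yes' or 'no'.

E1 per-node cardinality:
  S → 5
  U → 6
  (S ⋈[d=a] U) → 6
  π[e,a,z]((S ⋈[d=a] U)) → 6
  σ[a<=8](π[e,a,z]((S ⋈[d=a] U))) → 6
  U → 6
  ρ[f/a](U) → 6
  ρ[x/z](ρ[f/a](U)) → 6
  (σ[a<=8](π[e,a,z]((S ⋈[d=a] U))) ⋈[e=f] ρ[x/z](ρ[f/a](U))) → 4
  ρ[b/f]((σ[a<=8](π[e,a,z]((S ⋈[d=a] U))) ⋈[e=f] ρ[x/z](ρ[f/a](U)))) → 4
E2 per-node cardinality:
  U → 6
  ρ[f/a](U) → 6
  ρ[x/z](ρ[f/a](U)) → 6
  S → 5
  U → 6
  (S ⋈[d=a] U) → 6
  π[e,a,z]((S ⋈[d=a] U)) → 6
  σ[a<=8](π[e,a,z]((S ⋈[d=a] U))) → 6
  (ρ[x/z](ρ[f/a](U)) ⋈[f=e] σ[a<=8](π[e,a,z]((S ⋈[d=a] U)))) → 4
  π[e,a,z,v,f,x]((ρ[x/z](ρ[f/a](U)) ⋈[f=e] σ[a<=8](π[e,a,z]((S ⋈[d=a] U))))) → 4
  ρ[b/f](π[e,a,z,v,f,x]((ρ[x/z](ρ[f/a](U)) ⋈[f=e] σ[a<=8](π[e,a,z]((S ⋈[d=a] U)))))) → 4

E1 and E2 produce the same multiset:
e | a | z | v | b | x
2 | 3 | t | r | 2 | q
2 | 3 | t | r | 2 | r
4 | 7 | t | q | 4 | r
7 | 7 | t | p | 7 | t

yes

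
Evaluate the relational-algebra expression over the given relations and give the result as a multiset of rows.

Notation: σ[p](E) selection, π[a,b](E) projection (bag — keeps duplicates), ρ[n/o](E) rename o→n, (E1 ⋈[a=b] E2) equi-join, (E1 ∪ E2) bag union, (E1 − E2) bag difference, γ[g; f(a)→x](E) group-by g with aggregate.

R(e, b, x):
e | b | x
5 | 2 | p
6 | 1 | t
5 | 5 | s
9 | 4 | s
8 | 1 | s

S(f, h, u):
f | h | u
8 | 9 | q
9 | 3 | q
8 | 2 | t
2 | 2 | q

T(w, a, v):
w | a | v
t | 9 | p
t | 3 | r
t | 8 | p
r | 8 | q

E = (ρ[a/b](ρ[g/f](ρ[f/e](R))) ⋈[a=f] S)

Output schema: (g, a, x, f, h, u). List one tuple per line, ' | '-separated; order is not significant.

Stepwise |·|:
  R → 5
  ρ[f/e](R) → 5
  ρ[g/f](ρ[f/e](R)) → 5
  ρ[a/b](ρ[g/f](ρ[f/e](R))) → 5
  S → 4
  (ρ[a/b](ρ[g/f](ρ[f/e](R))) ⋈[a=f] S) → 1

== RESULT ==
g | a | x | f | h | u
5 | 2 | p | 2 | 2 | q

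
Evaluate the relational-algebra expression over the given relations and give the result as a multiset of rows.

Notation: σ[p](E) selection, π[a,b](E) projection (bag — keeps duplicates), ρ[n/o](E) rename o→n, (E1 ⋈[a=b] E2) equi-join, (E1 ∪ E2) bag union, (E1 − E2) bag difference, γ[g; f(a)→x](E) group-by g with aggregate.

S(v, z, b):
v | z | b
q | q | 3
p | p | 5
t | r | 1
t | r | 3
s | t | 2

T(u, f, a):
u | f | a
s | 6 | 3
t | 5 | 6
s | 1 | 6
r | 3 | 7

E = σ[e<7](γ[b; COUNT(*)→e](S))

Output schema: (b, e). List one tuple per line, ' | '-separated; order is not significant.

Stepwise |·|:
  S → 5
  γ[b; COUNT(*)→e](S) → 4
  σ[e<7](γ[b; COUNT(*)→e](S)) → 4

== RESULT ==
b | e
1 | 1
2 | 1
3 | 2
5 | 1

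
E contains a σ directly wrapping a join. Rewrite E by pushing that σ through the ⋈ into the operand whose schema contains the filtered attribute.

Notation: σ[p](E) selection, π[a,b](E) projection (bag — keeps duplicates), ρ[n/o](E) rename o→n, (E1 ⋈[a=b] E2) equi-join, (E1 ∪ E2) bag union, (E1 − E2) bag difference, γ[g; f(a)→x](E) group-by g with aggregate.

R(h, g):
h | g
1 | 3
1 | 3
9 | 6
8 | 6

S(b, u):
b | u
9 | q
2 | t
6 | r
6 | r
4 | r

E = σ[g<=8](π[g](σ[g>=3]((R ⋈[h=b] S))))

σ filters on g, owned by the left side.
E' = σ[g<=8](π[g]((σ[g>=3](R) ⋈[h=b] S)))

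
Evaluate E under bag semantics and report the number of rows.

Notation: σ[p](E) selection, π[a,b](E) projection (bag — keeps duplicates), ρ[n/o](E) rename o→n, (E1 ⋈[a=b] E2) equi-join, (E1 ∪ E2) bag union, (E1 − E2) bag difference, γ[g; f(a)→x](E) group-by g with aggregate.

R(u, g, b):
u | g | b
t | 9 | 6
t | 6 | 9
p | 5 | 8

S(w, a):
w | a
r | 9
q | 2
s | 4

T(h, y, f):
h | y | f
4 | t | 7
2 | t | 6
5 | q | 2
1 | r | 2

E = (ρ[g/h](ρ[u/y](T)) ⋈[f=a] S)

Row counts bottom-up:
  T → 4
  ρ[u/y](T) → 4
  ρ[g/h](ρ[u/y](T)) → 4
  S → 3
  (ρ[g/h](ρ[u/y](T)) ⋈[f=a] S) → 2

|E| = 2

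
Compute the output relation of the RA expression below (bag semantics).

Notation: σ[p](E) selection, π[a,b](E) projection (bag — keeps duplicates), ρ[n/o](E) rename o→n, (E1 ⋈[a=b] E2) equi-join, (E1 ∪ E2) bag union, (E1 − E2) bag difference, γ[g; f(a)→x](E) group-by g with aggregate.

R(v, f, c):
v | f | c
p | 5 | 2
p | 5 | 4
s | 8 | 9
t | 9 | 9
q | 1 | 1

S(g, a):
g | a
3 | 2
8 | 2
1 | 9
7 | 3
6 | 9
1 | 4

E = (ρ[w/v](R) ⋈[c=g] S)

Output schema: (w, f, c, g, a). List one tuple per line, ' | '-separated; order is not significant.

Stepwise |·|:
  R → 5
  ρ[w/v](R) → 5
  S → 6
  (ρ[w/v](R) ⋈[c=g] S) → 2

== RESULT ==
w | f | c | g | a
q | 1 | 1 | 1 | 4
q | 1 | 1 | 1 | 9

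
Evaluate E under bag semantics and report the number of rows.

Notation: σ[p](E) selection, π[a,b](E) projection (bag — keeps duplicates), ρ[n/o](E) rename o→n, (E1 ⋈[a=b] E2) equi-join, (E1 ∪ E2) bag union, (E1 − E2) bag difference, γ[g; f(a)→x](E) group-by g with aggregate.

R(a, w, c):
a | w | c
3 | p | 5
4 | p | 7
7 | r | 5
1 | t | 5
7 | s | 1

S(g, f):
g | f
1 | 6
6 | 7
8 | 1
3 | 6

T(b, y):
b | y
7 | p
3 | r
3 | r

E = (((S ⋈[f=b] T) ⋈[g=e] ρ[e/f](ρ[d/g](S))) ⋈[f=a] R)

Per-node cardinality:
  S → 4
  T → 3
  (S ⋈[f=b] T) → 1
  S → 4
  ρ[d/g](S) → 4
  ρ[e/f](ρ[d/g](S)) → 4
  ((S ⋈[f=b] T) ⋈[g=e] ρ[e/f](ρ[d/g](S))) → 2
  R → 5
  (((S ⋈[f=b] T) ⋈[g=e] ρ[e/f](ρ[d/g](S))) ⋈[f=a] R) → 4

|E| = 4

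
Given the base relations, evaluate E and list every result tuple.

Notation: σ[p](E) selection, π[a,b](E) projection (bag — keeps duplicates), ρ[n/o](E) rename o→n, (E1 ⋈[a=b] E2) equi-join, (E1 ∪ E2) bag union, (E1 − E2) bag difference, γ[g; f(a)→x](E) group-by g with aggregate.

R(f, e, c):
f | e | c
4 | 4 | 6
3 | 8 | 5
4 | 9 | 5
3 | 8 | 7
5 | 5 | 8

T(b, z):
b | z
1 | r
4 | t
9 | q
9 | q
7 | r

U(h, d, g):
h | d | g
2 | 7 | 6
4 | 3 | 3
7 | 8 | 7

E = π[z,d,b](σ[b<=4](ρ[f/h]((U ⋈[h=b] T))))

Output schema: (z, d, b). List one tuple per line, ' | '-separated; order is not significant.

Per-node cardinality:
  U → 3
  T → 5
  (U ⋈[h=b] T) → 2
  ρ[f/h]((U ⋈[h=b] T)) → 2
  σ[b<=4](ρ[f/h]((U ⋈[h=b] T))) → 1
  π[z,d,b](σ[b<=4](ρ[f/h]((U ⋈[h=b] T)))) → 1

== RESULT ==
z | d | b
t | 3 | 4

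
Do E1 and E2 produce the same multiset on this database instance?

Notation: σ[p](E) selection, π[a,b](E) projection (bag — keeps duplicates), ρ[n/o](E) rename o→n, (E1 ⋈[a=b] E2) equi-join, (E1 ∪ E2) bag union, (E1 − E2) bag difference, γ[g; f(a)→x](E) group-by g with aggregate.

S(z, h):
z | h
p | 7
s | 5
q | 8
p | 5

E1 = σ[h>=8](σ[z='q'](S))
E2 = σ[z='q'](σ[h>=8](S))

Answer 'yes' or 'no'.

E1 row counts bottom-up:
  S → 4
  σ[z='q'](S) → 1
  σ[h>=8](σ[z='q'](S)) → 1
E2 row counts bottom-up:
  S → 4
  σ[h>=8](S) → 1
  σ[z='q'](σ[h>=8](S)) → 1

E1 and E2 produce the same multiset:
z | h
q | 8

yes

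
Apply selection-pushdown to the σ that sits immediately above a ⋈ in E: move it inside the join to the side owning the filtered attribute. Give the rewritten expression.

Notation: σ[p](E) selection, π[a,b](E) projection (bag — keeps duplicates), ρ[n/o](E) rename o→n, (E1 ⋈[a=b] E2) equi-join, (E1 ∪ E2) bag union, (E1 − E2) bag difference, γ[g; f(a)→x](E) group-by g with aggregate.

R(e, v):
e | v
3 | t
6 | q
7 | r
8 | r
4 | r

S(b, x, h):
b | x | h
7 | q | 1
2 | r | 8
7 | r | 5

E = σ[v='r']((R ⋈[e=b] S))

σ filters on v, owned by the left side.
E' = (σ[v='r'](R) ⋈[e=b] S)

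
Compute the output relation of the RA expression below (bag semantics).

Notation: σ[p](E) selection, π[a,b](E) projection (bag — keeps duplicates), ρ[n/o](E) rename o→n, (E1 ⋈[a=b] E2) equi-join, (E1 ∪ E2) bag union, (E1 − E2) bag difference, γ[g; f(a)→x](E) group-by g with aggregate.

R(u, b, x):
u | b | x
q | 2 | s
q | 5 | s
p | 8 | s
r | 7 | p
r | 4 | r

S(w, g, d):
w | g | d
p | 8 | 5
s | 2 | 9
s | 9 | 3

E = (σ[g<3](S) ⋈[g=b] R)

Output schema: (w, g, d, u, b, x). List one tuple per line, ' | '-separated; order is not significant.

Row counts bottom-up:
  S → 3
  σ[g<3](S) → 1
  R → 5
  (σ[g<3](S) ⋈[g=b] R) → 1

== RESULT ==
w | g | d | u | b | x
s | 2 | 9 | q | 2 | s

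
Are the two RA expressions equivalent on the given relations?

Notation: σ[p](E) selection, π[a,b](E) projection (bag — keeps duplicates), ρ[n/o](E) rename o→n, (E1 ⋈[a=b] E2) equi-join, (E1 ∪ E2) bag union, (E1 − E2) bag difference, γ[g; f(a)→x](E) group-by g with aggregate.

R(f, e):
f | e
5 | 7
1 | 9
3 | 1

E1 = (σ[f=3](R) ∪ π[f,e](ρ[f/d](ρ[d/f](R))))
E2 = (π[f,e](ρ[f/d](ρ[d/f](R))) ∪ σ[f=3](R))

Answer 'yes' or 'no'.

E1 subexpression sizes:
  R → 3
  σ[f=3](R) → 1
  R → 3
  ρ[d/f](R) → 3
  ρ[f/d](ρ[d/f](R)) → 3
  π[f,e](ρ[f/d](ρ[d/f](R))) → 3
  (σ[f=3](R) ∪ π[f,e](ρ[f/d](ρ[d/f](R)))) → 4
E2 subexpression sizes:
  R → 3
  ρ[d/f](R) → 3
  ρ[f/d](ρ[d/f](R)) → 3
  π[f,e](ρ[f/d](ρ[d/f](R))) → 3
  R → 3
  σ[f=3](R) → 1
  (π[f,e](ρ[f/d](ρ[d/f](R))) ∪ σ[f=3](R)) → 4

E1 and E2 produce the same multiset:
f | e
1 | 9
3 | 1
3 | 1
5 | 7

yes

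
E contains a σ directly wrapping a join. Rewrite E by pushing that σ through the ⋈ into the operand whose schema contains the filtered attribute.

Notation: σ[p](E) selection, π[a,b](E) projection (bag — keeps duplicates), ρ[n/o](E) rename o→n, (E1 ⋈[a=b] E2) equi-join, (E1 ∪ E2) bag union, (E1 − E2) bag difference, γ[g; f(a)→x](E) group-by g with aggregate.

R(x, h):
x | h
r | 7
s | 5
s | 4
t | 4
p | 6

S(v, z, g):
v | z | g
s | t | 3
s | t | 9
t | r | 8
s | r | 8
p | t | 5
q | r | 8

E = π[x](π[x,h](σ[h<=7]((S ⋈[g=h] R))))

σ filters on h, owned by the right side.
E' = π[x](π[x,h]((S ⋈[g=h] σ[h<=7](R))))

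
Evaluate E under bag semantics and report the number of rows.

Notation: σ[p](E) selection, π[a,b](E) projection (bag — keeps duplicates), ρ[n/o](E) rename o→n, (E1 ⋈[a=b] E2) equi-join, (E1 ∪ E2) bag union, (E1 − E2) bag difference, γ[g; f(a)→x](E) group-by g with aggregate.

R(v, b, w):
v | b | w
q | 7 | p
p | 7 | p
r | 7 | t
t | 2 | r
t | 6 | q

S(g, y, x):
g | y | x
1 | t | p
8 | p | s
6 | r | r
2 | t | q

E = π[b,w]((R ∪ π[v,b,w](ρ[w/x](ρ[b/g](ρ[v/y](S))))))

Row counts bottom-up:
  R → 5
  S → 4
  ρ[v/y](S) → 4
  ρ[b/g](ρ[v/y](S)) → 4
  ρ[w/x](ρ[b/g](ρ[v/y](S))) → 4
  π[v,b,w](ρ[w/x](ρ[b/g](ρ[v/y](S)))) → 4
  (R ∪ π[v,b,w](ρ[w/x](ρ[b/g](ρ[v/y](S))))) → 9
  π[b,w]((R ∪ π[v,b,w](ρ[w/x](ρ[b/g](ρ[v/y](S)))))) → 9

|E| = 9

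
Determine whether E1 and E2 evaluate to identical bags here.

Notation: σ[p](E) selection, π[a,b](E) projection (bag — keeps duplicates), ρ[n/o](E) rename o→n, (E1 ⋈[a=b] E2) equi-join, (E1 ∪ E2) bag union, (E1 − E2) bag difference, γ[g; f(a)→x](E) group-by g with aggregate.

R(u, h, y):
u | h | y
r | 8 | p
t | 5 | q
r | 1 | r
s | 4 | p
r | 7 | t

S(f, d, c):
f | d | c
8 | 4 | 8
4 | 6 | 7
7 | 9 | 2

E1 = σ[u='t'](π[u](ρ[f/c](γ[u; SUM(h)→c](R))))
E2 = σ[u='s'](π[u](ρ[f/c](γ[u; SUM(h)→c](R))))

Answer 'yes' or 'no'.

E1 per-node cardinality:
  R → 5
  γ[u; SUM(h)→c](R) → 3
  ρ[f/c](γ[u; SUM(h)→c](R)) → 3
  π[u](ρ[f/c](γ[u; SUM(h)→c](R))) → 3
  σ[u='t'](π[u](ρ[f/c](γ[u; SUM(h)→c](R)))) → 1
E2 per-node cardinality:
  R → 5
  γ[u; SUM(h)→c](R) → 3
  ρ[f/c](γ[u; SUM(h)→c](R)) → 3
  π[u](ρ[f/c](γ[u; SUM(h)→c](R))) → 3
  σ[u='s'](π[u](ρ[f/c](γ[u; SUM(h)→c](R)))) → 1

E1 result:
u
t
E2 result:
u
s
Witness: ('t',) appears 1× in E1 but 0× in E2.

no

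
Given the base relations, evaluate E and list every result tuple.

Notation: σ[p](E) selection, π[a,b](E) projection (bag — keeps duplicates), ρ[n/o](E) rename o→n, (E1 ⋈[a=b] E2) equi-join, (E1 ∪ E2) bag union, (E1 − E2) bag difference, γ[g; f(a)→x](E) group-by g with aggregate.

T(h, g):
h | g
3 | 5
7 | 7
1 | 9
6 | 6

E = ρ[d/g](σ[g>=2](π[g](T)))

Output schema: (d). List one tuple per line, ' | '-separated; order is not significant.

Per-node cardinality:
  T → 4
  π[g](T) → 4
  σ[g>=2](π[g](T)) → 4
  ρ[d/g](σ[g>=2](π[g](T))) → 4

== RESULT ==
d
5
6
7
9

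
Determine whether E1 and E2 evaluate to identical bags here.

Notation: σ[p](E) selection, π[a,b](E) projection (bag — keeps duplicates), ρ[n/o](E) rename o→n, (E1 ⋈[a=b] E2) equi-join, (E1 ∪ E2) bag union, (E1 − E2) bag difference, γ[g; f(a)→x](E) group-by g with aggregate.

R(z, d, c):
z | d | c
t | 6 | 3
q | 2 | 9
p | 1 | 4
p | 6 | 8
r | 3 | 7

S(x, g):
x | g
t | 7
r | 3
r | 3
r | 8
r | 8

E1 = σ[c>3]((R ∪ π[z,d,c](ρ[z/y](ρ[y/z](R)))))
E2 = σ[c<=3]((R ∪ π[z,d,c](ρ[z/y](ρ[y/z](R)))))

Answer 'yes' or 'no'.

E1 stepwise |·|:
  R → 5
  R → 5
  ρ[y/z](R) → 5
  ρ[z/y](ρ[y/z](R)) → 5
  π[z,d,c](ρ[z/y](ρ[y/z](R))) → 5
  (R ∪ π[z,d,c](ρ[z/y](ρ[y/z](R)))) → 10
  σ[c>3]((R ∪ π[z,d,c](ρ[z/y](ρ[y/z](R))))) → 8
E2 stepwise |·|:
  R → 5
  R → 5
  ρ[y/z](R) → 5
  ρ[z/y](ρ[y/z](R)) → 5
  π[z,d,c](ρ[z/y](ρ[y/z](R))) → 5
  (R ∪ π[z,d,c](ρ[z/y](ρ[y/z](R)))) → 10
  σ[c<=3]((R ∪ π[z,d,c](ρ[z/y](ρ[y/z](R))))) → 2

E1 result:
z | d | c
p | 1 | 4
p | 1 | 4
p | 6 | 8
p | 6 | 8
q | 2 | 9
q | 2 | 9
r | 3 | 7
r | 3 | 7
E2 result:
z | d | c
t | 6 | 3
t | 6 | 3
Witness: ('p', 1, 4) appears 2× in E1 but 0× in E2.

no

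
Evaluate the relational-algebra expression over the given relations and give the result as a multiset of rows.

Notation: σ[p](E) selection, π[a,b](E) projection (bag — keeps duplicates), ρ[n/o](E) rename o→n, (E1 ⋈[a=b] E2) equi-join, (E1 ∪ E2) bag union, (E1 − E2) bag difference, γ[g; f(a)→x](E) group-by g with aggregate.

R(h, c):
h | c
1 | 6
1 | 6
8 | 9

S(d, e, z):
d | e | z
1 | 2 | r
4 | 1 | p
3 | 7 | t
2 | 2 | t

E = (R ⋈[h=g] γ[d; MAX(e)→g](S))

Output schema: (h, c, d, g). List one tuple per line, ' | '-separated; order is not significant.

Row counts bottom-up:
  R → 3
  S → 4
  γ[d; MAX(e)→g](S) → 4
  (R ⋈[h=g] γ[d; MAX(e)→g](S)) → 2

== RESULT ==
h | c | d | g
1 | 6 | 4 | 1
1 | 6 | 4 | 1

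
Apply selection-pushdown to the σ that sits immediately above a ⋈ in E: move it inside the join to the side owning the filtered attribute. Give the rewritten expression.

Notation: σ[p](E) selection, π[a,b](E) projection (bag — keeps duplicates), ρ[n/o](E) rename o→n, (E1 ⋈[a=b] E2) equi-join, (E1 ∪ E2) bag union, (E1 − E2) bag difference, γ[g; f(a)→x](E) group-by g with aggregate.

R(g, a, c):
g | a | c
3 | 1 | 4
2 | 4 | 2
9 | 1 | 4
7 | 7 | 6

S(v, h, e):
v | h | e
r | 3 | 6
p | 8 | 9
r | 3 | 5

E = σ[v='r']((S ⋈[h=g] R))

σ filters on v, owned by the left side.
E' = (σ[v='r'](S) ⋈[h=g] R)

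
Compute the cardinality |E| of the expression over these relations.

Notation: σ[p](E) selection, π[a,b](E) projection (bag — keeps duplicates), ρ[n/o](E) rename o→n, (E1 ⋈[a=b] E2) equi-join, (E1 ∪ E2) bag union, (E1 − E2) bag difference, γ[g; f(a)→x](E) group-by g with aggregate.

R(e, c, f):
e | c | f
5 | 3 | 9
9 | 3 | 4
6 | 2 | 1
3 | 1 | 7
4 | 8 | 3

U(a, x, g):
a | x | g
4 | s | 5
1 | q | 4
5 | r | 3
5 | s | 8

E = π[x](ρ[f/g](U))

Stepwise |·|:
  U → 4
  ρ[f/g](U) → 4
  π[x](ρ[f/g](U)) → 4

|E| = 4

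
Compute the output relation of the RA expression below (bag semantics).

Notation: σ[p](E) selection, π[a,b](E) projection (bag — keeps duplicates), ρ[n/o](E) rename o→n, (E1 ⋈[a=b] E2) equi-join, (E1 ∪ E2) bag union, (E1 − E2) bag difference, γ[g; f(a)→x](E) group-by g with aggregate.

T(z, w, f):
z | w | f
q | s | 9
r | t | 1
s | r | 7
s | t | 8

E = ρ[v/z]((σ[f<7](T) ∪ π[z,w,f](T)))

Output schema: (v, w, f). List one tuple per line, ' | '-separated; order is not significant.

Subexpression sizes:
  T → 4
  σ[f<7](T) → 1
  T → 4
  π[z,w,f](T) → 4
  (σ[f<7](T) ∪ π[z,w,f](T)) → 5
  ρ[v/z]((σ[f<7](T) ∪ π[z,w,f](T))) → 5

== RESULT ==
v | w | f
q | s | 9
r | t | 1
r | t | 1
s | r | 7
s | t | 8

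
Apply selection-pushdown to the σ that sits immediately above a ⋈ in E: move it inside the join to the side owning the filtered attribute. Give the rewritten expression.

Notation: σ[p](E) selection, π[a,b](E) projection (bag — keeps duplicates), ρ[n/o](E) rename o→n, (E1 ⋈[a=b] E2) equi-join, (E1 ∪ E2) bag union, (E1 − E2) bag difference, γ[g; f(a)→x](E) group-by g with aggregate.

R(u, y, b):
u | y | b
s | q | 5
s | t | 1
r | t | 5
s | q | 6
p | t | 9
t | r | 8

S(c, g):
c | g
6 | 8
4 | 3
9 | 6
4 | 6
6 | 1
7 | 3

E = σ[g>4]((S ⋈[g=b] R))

σ filters on g, owned by the left side.
E' = (σ[g>4](S) ⋈[g=b] R)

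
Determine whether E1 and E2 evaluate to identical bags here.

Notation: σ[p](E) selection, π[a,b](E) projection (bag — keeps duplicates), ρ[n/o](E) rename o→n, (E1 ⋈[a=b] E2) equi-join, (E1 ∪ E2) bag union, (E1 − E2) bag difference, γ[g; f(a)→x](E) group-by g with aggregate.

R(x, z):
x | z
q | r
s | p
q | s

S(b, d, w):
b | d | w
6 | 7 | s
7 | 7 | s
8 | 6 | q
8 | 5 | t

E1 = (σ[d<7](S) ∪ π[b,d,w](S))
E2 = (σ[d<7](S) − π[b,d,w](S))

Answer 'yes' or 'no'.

E1 subexpression sizes:
  S → 4
  σ[d<7](S) → 2
  S → 4
  π[b,d,w](S) → 4
  (σ[d<7](S) ∪ π[b,d,w](S)) → 6
E2 subexpression sizes:
  S → 4
  σ[d<7](S) → 2
  S → 4
  π[b,d,w](S) → 4
  (σ[d<7](S) − π[b,d,w](S)) → 0

E1 result:
b | d | w
6 | 7 | s
7 | 7 | s
8 | 5 | t
8 | 5 | t
8 | 6 | q
8 | 6 | q
E2 result:
b | d | w
(0 rows)
Witness: (8, 5, 't') appears 2× in E1 but 0× in E2.

no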